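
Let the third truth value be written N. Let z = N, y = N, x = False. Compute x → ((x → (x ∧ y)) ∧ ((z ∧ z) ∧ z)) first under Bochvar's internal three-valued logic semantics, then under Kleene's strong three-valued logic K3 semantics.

In Bochvar's internal three-valued logic: x ∧ y = False ∧ N = N
x → (x ∧ y) = False → N = N  [any arg is the third value ⇒ result is the third value]
z ∧ z = N ∧ N = N
(z ∧ z) ∧ z = N ∧ N = N
(x → (x ∧ y)) ∧ ((z ∧ z) ∧ z) = N ∧ N = N
x → ((x → (x ∧ y)) ∧ ((z ∧ z) ∧ z)) = False → N = N
In Kleene's strong three-valued logic K3: x ∧ y = False ∧ N = False
x → (x ∧ y) = False → False = True
z ∧ z = N ∧ N = N
(z ∧ z) ∧ z = N ∧ N = N
(x → (x ∧ y)) ∧ ((z ∧ z) ∧ z) = True ∧ N = N
x → ((x → (x ∧ y)) ∧ ((z ∧ z) ∧ z)) = False → N = True
They differ because Bochvar's internal three-valued logic and Kleene's strong three-valued logic K3 treat N differently under the binary connectives.

N; True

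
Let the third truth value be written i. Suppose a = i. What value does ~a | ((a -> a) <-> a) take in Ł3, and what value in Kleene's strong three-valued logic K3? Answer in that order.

i; i

In Ł3: ~a = ~i = i
a -> a = i -> i = ⊤  [min(1, 1−½+½)]
(a -> a) <-> a = ⊤ <-> i = i
~a | ((a -> a) <-> a) = i | i = i
In Kleene's strong three-valued logic K3: ~a = ~i = i
a -> a = i -> i = i
(a -> a) <-> a = i <-> i = i
~a | ((a -> a) <-> a) = i | i = i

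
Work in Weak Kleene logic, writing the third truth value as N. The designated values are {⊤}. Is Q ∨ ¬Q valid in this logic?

No

Countermodel: Q=N gives N, which is not designated.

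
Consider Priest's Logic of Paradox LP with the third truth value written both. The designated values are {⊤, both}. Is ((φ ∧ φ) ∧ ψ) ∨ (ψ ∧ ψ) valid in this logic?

Countermodel: φ=⊤, ψ=⊥ gives ⊥, which is not designated.

No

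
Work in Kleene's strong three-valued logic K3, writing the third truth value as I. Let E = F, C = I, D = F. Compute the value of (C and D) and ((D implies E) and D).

C and D = I and F = F
D implies E = F implies F = T
(D implies E) and D = T and F = F
(C and D) and ((D implies E) and D) = F and F = F

F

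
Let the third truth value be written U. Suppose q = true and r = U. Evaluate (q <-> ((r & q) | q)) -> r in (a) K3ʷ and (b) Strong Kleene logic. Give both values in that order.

In K3ʷ: r & q = U & true = U
(r & q) | q = U | true = U
q <-> ((r & q) | q) = true <-> U = U
(q <-> ((r & q) | q)) -> r = U -> U = U  [any arg is the third value ⇒ result is the third value]
In Strong Kleene logic: r & q = U & true = U
(r & q) | q = U | true = true
q <-> ((r & q) | q) = true <-> true = true
(q <-> ((r & q) | q)) -> r = true -> U = U  [~true | U]

U; U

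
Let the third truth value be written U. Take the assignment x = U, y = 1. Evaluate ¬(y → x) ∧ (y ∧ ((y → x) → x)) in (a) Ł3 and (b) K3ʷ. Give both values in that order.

U; U

In Ł3: y → x = 1 → U = U  [min(1, 1−1+½)]
¬(y → x) = ¬U = U
y → x = 1 → U = U
(y → x) → x = U → U = 1
y ∧ ((y → x) → x) = 1 ∧ 1 = 1
¬(y → x) ∧ (y ∧ ((y → x) → x)) = U ∧ 1 = U
In K3ʷ: y → x = 1 → U = U
¬(y → x) = ¬U = U
y → x = 1 → U = U
(y → x) → x = U → U = U
y ∧ ((y → x) → x) = 1 ∧ U = U
¬(y → x) ∧ (y ∧ ((y → x) → x)) = U ∧ U = U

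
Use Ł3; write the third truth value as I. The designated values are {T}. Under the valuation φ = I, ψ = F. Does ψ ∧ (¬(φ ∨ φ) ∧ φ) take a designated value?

φ ∨ φ = I ∨ I = I
¬(φ ∨ φ) = ¬I = I
¬(φ ∨ φ) ∧ φ = I ∧ I = I
ψ ∧ (¬(φ ∨ φ) ∧ φ) = F ∧ I = F
F ∉ {T}.

No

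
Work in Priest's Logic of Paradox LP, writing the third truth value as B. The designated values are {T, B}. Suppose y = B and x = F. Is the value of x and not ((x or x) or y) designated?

No

x or x = F or F = F
(x or x) or y = F or B = B
not ((x or x) or y) = not B = B
x and not ((x or x) or y) = F and B = F
F ∉ {T, B}.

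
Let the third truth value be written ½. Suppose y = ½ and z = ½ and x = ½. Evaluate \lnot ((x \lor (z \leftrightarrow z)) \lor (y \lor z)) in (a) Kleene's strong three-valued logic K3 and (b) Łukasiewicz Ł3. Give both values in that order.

½; false

In Kleene's strong three-valued logic K3: z \leftrightarrow z = ½ \leftrightarrow ½ = ½
x \lor (z \leftrightarrow z) = ½ \lor ½ = ½
y \lor z = ½ \lor ½ = ½
(x \lor (z \leftrightarrow z)) \lor (y \lor z) = ½ \lor ½ = ½
\lnot ((x \lor (z \leftrightarrow z)) \lor (y \lor z)) = \lnot ½ = ½
In Łukasiewicz Ł3: z \leftrightarrow z = ½ \leftrightarrow ½ = true  [1 − |½−½|]
x \lor (z \leftrightarrow z) = ½ \lor true = true
y \lor z = ½ \lor ½ = ½
(x \lor (z \leftrightarrow z)) \lor (y \lor z) = true \lor ½ = true
\lnot ((x \lor (z \leftrightarrow z)) \lor (y \lor z)) = \lnot true = false
They differ because Kleene's strong three-valued logic K3 and Łukasiewicz Ł3 treat ½ differently under implication.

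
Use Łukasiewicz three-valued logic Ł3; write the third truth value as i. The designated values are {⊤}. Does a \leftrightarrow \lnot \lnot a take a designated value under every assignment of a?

Every assignment of a over {⊤, i, ⊥} gives a value in {⊤}.
In particular, with a=i: a \leftrightarrow \lnot \lnot a = ⊤.

Yes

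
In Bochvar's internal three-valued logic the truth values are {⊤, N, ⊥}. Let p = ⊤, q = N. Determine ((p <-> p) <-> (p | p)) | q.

N

p <-> p = ⊤ <-> ⊤ = ⊤
p | p = ⊤ | ⊤ = ⊤
(p <-> p) <-> (p | p) = ⊤ <-> ⊤ = ⊤
((p <-> p) <-> (p | p)) | q = ⊤ | N = N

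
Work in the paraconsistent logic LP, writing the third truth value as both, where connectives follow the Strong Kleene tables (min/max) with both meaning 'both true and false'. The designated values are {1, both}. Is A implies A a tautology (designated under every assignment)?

Every assignment of A over {1, both, 0} gives a value in {1, both}.
In particular, with A=both: A implies A = both.

Yes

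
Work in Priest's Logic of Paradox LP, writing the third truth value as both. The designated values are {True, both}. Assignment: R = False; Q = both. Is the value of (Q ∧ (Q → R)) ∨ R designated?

Yes

Q → R = both → False = both  [¬both ∨ False]
Q ∧ (Q → R) = both ∧ both = both
(Q ∧ (Q → R)) ∨ R = both ∨ False = both
both ∈ {True, both}.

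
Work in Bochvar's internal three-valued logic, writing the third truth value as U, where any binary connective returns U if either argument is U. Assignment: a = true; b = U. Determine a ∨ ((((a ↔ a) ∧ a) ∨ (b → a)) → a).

a ↔ a = true ↔ true = true
(a ↔ a) ∧ a = true ∧ true = true
b → a = U → true = U  [any arg is the third value ⇒ result is the third value]
((a ↔ a) ∧ a) ∨ (b → a) = true ∨ U = U
(((a ↔ a) ∧ a) ∨ (b → a)) → a = U → true = U
a ∨ ((((a ↔ a) ∧ a) ∨ (b → a)) → a) = true ∨ U = U

U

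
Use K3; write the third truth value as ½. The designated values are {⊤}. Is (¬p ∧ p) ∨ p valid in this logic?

No

Countermodel: p=½ gives ½, which is not designated.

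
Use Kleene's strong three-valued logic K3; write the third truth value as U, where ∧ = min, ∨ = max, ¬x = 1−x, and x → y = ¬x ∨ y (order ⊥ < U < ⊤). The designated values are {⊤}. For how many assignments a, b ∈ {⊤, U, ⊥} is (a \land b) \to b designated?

Of the 9 assignments, 7 give a value in {⊤}.

7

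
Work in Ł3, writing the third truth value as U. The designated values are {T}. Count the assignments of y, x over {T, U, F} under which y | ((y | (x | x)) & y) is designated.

3

Designated under: (y=T, x=T); (y=T, x=U); (y=T, x=F).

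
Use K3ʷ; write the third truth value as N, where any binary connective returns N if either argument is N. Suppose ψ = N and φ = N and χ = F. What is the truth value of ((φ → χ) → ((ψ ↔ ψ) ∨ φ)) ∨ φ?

N

φ → χ = N → F = N  [any arg is the third value ⇒ result is the third value]
ψ ↔ ψ = N ↔ N = N
(ψ ↔ ψ) ∨ φ = N ∨ N = N
(φ → χ) → ((ψ ↔ ψ) ∨ φ) = N → N = N
((φ → χ) → ((ψ ↔ ψ) ∨ φ)) ∨ φ = N ∨ N = N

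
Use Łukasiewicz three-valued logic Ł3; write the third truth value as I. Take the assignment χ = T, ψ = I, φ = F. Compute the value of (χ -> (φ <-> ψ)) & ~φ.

φ <-> ψ = F <-> I = I
χ -> (φ <-> ψ) = T -> I = I
~φ = ~F = T
(χ -> (φ <-> ψ)) & ~φ = I & T = I

I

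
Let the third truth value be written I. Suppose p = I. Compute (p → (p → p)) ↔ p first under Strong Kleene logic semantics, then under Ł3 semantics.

In Strong Kleene logic: p → p = I → I = I  [¬I ∨ I]
p → (p → p) = I → I = I
(p → (p → p)) ↔ p = I ↔ I = I
In Ł3: p → p = I → I = ⊤  [min(1, 1−½+½)]
p → (p → p) = I → ⊤ = ⊤
(p → (p → p)) ↔ p = ⊤ ↔ I = I

I; I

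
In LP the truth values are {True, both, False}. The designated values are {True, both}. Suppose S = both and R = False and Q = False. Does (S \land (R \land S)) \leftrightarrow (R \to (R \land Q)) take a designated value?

No

R \land S = False \land both = False
S \land (R \land S) = both \land False = False
R \land Q = False \land False = False
R \to (R \land Q) = False \to False = True
(S \land (R \land S)) \leftrightarrow (R \to (R \land Q)) = False \leftrightarrow True = False
False ∉ {True, both}.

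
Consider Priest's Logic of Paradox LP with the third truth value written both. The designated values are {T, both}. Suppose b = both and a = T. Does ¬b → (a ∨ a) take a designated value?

¬b = ¬both = both
a ∨ a = T ∨ T = T
¬b → (a ∨ a) = both → T = T  [¬both ∨ T]
T ∈ {T, both}.

Yes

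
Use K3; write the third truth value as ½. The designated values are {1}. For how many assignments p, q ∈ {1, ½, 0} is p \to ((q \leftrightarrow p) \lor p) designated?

Of the 9 assignments, 6 give a value in {1}.

6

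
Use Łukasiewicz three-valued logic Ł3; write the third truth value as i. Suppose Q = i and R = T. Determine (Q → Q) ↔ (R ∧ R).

Q → Q = i → i = T  [min(1, 1−½+½)]
R ∧ R = T ∧ T = T
(Q → Q) ↔ (R ∧ R) = T ↔ T = T

T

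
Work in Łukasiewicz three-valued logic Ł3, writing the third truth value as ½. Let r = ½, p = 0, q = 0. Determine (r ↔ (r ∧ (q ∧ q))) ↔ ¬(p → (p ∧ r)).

q ∧ q = 0 ∧ 0 = 0
r ∧ (q ∧ q) = ½ ∧ 0 = 0
r ↔ (r ∧ (q ∧ q)) = ½ ↔ 0 = ½  [1 − |½−0|]
p ∧ r = 0 ∧ ½ = 0
p → (p ∧ r) = 0 → 0 = 1
¬(p → (p ∧ r)) = ¬1 = 0
(r ↔ (r ∧ (q ∧ q))) ↔ ¬(p → (p ∧ r)) = ½ ↔ 0 = ½

½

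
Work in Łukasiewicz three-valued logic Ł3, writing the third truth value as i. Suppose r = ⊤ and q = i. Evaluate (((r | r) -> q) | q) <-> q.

⊤

r | r = ⊤ | ⊤ = ⊤
(r | r) -> q = ⊤ -> i = i  [min(1, 1−1+½)]
((r | r) -> q) | q = i | i = i
(((r | r) -> q) | q) <-> q = i <-> i = ⊤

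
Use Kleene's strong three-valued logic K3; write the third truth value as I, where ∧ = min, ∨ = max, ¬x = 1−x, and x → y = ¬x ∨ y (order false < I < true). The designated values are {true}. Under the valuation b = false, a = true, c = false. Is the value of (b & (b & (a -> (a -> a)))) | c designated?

No

a -> a = true -> true = true
a -> (a -> a) = true -> true = true
b & (a -> (a -> a)) = false & true = false
b & (b & (a -> (a -> a))) = false & false = false
(b & (b & (a -> (a -> a)))) | c = false | false = false
false ∉ {true}.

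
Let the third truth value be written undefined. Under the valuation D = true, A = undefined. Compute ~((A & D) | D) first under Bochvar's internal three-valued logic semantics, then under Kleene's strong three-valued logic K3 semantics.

In Bochvar's internal three-valued logic: A & D = undefined & true = undefined
(A & D) | D = undefined | true = undefined
~((A & D) | D) = ~undefined = undefined
In Kleene's strong three-valued logic K3: A & D = undefined & true = undefined
(A & D) | D = undefined | true = true
~((A & D) | D) = ~true = false
They differ because Bochvar's internal three-valued logic and Kleene's strong three-valued logic K3 treat undefined differently under the binary connectives.

undefined; false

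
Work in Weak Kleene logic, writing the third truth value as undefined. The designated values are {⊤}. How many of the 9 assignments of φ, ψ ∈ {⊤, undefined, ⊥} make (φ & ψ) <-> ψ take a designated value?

Designated under: (φ=⊤, ψ=⊤); (φ=⊤, ψ=⊥); (φ=⊥, ψ=⊥).

3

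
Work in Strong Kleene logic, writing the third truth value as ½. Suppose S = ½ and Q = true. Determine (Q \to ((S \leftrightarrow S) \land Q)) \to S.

S \leftrightarrow S = ½ \leftrightarrow ½ = ½
(S \leftrightarrow S) \land Q = ½ \land true = ½
Q \to ((S \leftrightarrow S) \land Q) = true \to ½ = ½  [\lnot true \lor ½]
(Q \to ((S \leftrightarrow S) \land Q)) \to S = ½ \to ½ = ½

½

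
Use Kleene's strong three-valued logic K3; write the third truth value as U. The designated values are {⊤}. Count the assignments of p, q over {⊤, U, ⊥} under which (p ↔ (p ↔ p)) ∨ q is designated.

Of the 9 assignments, 5 give a value in {⊤}.

5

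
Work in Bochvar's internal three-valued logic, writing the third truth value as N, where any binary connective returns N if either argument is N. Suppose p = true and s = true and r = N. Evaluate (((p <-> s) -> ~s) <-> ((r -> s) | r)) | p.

p <-> s = true <-> true = true
~s = ~true = false
(p <-> s) -> ~s = true -> false = false
r -> s = N -> true = N
(r -> s) | r = N | N = N
((p <-> s) -> ~s) <-> ((r -> s) | r) = false <-> N = N
(((p <-> s) -> ~s) <-> ((r -> s) | r)) | p = N | true = N

N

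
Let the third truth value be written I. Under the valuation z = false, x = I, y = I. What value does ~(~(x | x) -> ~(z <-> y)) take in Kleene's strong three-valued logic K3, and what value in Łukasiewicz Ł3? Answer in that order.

In Kleene's strong three-valued logic K3: x | x = I | I = I
~(x | x) = ~I = I
z <-> y = false <-> I = I
~(z <-> y) = ~I = I
~(x | x) -> ~(z <-> y) = I -> I = I  [~I | I]
~(~(x | x) -> ~(z <-> y)) = ~I = I
In Łukasiewicz Ł3: x | x = I | I = I
~(x | x) = ~I = I
z <-> y = false <-> I = I  [1 − |0−½|]
~(z <-> y) = ~I = I
~(x | x) -> ~(z <-> y) = I -> I = true
~(~(x | x) -> ~(z <-> y)) = ~true = false
They differ because Kleene's strong three-valued logic K3 and Łukasiewicz Ł3 treat I differently under implication.

I; false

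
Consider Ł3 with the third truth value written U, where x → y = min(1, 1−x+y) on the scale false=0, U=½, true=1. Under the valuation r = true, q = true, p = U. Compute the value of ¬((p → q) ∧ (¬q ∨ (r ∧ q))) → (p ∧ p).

p → q = U → true = true  [min(1, 1−½+1)]
¬q = ¬true = false
r ∧ q = true ∧ true = true
¬q ∨ (r ∧ q) = false ∨ true = true
(p → q) ∧ (¬q ∨ (r ∧ q)) = true ∧ true = true
¬((p → q) ∧ (¬q ∨ (r ∧ q))) = ¬true = false
p ∧ p = U ∧ U = U
¬((p → q) ∧ (¬q ∨ (r ∧ q))) → (p ∧ p) = false → U = true

true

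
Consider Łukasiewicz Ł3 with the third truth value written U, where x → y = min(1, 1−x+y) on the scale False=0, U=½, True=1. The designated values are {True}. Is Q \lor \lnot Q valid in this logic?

No

Countermodel: Q=U gives U, which is not designated.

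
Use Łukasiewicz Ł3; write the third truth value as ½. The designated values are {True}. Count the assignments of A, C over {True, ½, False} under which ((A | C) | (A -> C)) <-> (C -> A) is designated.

5

Of the 9 assignments, 5 give a value in {True}.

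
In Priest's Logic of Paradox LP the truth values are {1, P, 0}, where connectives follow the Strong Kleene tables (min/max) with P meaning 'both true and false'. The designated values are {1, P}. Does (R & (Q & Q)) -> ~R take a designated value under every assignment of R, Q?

Countermodel: R=1, Q=1 gives 0, which is not designated.

No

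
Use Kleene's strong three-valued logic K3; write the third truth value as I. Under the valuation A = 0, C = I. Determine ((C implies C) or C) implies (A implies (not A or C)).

1

C implies C = I implies I = I  [not I or I]
(C implies C) or C = I or I = I
not A = not 0 = 1
not A or C = 1 or I = 1
A implies (not A or C) = 0 implies 1 = 1
((C implies C) or C) implies (A implies (not A or C)) = I implies 1 = 1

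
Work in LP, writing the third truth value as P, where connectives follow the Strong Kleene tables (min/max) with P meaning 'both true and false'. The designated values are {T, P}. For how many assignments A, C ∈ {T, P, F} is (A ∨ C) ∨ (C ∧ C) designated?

Of the 9 assignments, 8 give a value in {T, P}.

8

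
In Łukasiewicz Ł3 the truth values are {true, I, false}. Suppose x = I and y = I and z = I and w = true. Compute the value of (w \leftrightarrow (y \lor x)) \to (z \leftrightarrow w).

true

y \lor x = I \lor I = I
w \leftrightarrow (y \lor x) = true \leftrightarrow I = I
z \leftrightarrow w = I \leftrightarrow true = I
(w \leftrightarrow (y \lor x)) \to (z \leftrightarrow w) = I \to I = true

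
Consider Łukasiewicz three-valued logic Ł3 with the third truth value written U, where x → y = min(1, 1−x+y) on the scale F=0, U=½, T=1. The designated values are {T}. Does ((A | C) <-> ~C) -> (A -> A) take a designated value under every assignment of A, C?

Yes

Every assignment of A, C over {T, U, F} gives a value in {T}.
In particular, with A=U, C=U: ((A | C) <-> ~C) -> (A -> A) = T.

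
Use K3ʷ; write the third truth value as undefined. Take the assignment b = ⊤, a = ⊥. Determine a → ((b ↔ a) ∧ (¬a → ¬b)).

⊤

b ↔ a = ⊤ ↔ ⊥ = ⊥
¬a = ¬⊥ = ⊤
¬b = ¬⊤ = ⊥
¬a → ¬b = ⊤ → ⊥ = ⊥
(b ↔ a) ∧ (¬a → ¬b) = ⊥ ∧ ⊥ = ⊥
a → ((b ↔ a) ∧ (¬a → ¬b)) = ⊥ → ⊥ = ⊤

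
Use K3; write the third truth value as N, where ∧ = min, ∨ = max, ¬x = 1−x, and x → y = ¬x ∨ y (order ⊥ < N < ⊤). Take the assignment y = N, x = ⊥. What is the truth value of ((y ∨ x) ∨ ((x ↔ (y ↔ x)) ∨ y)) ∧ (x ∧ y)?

y ∨ x = N ∨ ⊥ = N
y ↔ x = N ↔ ⊥ = N
x ↔ (y ↔ x) = ⊥ ↔ N = N
(x ↔ (y ↔ x)) ∨ y = N ∨ N = N
(y ∨ x) ∨ ((x ↔ (y ↔ x)) ∨ y) = N ∨ N = N
x ∧ y = ⊥ ∧ N = ⊥
((y ∨ x) ∨ ((x ↔ (y ↔ x)) ∨ y)) ∧ (x ∧ y) = N ∧ ⊥ = ⊥

⊥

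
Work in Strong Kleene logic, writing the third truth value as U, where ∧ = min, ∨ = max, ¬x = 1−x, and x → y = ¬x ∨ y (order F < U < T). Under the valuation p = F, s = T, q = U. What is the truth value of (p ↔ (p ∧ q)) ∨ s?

p ∧ q = F ∧ U = F
p ↔ (p ∧ q) = F ↔ F = T
(p ↔ (p ∧ q)) ∨ s = T ∨ T = T

T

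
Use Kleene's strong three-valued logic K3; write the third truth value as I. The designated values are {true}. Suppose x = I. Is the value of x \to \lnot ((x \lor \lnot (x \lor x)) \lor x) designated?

x \lor x = I \lor I = I
\lnot (x \lor x) = \lnot I = I
x \lor \lnot (x \lor x) = I \lor I = I
(x \lor \lnot (x \lor x)) \lor x = I \lor I = I
\lnot ((x \lor \lnot (x \lor x)) \lor x) = \lnot I = I
x \to \lnot ((x \lor \lnot (x \lor x)) \lor x) = I \to I = I  [\lnot I \lor I]
I ∉ {true}.

No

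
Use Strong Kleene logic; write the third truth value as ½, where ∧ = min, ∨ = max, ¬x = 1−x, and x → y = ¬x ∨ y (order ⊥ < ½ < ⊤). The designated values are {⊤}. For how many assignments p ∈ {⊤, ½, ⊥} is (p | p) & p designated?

p=⊤: ⊤ ✓
p=½: ½ ·
p=⊥: ⊥ ·

1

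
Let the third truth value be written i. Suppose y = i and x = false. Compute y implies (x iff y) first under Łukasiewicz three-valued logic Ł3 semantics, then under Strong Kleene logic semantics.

true; i

In Łukasiewicz three-valued logic Ł3: x iff y = false iff i = i  [1 − |0−½|]
y implies (x iff y) = i implies i = true
In Strong Kleene logic: x iff y = false iff i = i
y implies (x iff y) = i implies i = i
They differ because Łukasiewicz three-valued logic Ł3 and Strong Kleene logic treat i differently under implication.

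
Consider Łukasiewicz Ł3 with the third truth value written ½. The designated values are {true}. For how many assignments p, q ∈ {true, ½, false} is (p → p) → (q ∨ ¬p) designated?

5

Of the 9 assignments, 5 give a value in {true}.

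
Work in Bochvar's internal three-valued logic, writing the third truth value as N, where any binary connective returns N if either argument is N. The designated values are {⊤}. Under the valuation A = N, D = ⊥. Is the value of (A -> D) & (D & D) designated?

A -> D = N -> ⊥ = N  [any arg is the third value ⇒ result is the third value]
D & D = ⊥ & ⊥ = ⊥
(A -> D) & (D & D) = N & ⊥ = N
N ∉ {⊤}.

No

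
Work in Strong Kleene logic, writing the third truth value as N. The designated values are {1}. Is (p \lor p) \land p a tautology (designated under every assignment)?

No

Countermodel: p=N gives N, which is not designated.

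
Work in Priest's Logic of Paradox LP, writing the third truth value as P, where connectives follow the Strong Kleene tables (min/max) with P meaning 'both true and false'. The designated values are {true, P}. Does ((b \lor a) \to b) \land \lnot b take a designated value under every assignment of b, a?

No

Countermodel: b=true, a=true gives false, which is not designated.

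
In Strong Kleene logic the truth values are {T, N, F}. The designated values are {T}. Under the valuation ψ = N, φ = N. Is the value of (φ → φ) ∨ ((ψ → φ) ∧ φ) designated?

No

φ → φ = N → N = N
ψ → φ = N → N = N
(ψ → φ) ∧ φ = N ∧ N = N
(φ → φ) ∨ ((ψ → φ) ∧ φ) = N ∨ N = N
N ∉ {T}.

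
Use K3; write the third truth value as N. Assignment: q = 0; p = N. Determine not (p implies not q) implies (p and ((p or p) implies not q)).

not q = not 0 = 1
p implies not q = N implies 1 = 1
not (p implies not q) = not 1 = 0
p or p = N or N = N
not q = not 0 = 1
(p or p) implies not q = N implies 1 = 1
p and ((p or p) implies not q) = N and 1 = N
not (p implies not q) implies (p and ((p or p) implies not q)) = 0 implies N = 1

1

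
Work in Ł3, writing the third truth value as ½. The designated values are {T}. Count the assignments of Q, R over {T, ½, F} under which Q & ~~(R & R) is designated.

Designated under: (Q=T, R=T).

1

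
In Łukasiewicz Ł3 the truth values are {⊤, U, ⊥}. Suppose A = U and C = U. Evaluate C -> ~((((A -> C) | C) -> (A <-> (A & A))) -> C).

⊤

A -> C = U -> U = ⊤  [min(1, 1−½+½)]
(A -> C) | C = ⊤ | U = ⊤
A & A = U & U = U
A <-> (A & A) = U <-> U = ⊤
((A -> C) | C) -> (A <-> (A & A)) = ⊤ -> ⊤ = ⊤
(((A -> C) | C) -> (A <-> (A & A))) -> C = ⊤ -> U = U
~((((A -> C) | C) -> (A <-> (A & A))) -> C) = ~U = U
C -> ~((((A -> C) | C) -> (A <-> (A & A))) -> C) = U -> U = ⊤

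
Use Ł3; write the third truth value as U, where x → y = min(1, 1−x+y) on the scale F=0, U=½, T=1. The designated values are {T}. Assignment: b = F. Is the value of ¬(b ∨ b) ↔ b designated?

b ∨ b = F ∨ F = F
¬(b ∨ b) = ¬F = T
¬(b ∨ b) ↔ b = T ↔ F = F
F ∉ {T}.

No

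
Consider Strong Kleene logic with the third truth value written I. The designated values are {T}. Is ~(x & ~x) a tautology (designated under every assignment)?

No

Countermodel: x=I gives I, which is not designated.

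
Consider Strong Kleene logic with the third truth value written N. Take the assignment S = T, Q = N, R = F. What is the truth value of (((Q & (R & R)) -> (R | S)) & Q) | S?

T

R & R = F & F = F
Q & (R & R) = N & F = F
R | S = F | T = T
(Q & (R & R)) -> (R | S) = F -> T = T
((Q & (R & R)) -> (R | S)) & Q = T & N = N
(((Q & (R & R)) -> (R | S)) & Q) | S = N | T = T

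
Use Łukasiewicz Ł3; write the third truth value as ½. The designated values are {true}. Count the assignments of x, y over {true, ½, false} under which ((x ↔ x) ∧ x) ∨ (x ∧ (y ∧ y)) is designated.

3

Designated under: (x=true, y=true); (x=true, y=½); (x=true, y=false).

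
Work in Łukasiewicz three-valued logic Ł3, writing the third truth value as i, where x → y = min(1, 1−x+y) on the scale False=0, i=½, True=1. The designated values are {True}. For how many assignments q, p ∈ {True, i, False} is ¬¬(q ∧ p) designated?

1

Designated under: (q=True, p=True).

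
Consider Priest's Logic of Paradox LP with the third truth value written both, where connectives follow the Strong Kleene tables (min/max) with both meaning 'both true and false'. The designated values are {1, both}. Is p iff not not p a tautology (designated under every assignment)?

Yes

Every assignment of p over {1, both, 0} gives a value in {1, both}.
In particular, with p=both: p iff not not p = both.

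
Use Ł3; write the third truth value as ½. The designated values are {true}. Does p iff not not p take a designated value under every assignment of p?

Every assignment of p over {true, ½, false} gives a value in {true}.
In particular, with p=½: p iff not not p = true.

Yes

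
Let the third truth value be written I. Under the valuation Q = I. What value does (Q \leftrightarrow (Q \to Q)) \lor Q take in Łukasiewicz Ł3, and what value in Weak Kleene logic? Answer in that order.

In Łukasiewicz Ł3: Q \to Q = I \to I = True  [min(1, 1−½+½)]
Q \leftrightarrow (Q \to Q) = I \leftrightarrow True = I
(Q \leftrightarrow (Q \to Q)) \lor Q = I \lor I = I
In Weak Kleene logic: Q \to Q = I \to I = I
Q \leftrightarrow (Q \to Q) = I \leftrightarrow I = I
(Q \leftrightarrow (Q \to Q)) \lor Q = I \lor I = I

I; I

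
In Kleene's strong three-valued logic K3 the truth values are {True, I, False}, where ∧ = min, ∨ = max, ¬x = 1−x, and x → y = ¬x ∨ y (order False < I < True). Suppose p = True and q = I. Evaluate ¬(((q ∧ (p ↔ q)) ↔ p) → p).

False

p ↔ q = True ↔ I = I
q ∧ (p ↔ q) = I ∧ I = I
(q ∧ (p ↔ q)) ↔ p = I ↔ True = I
((q ∧ (p ↔ q)) ↔ p) → p = I → True = True  [¬I ∨ True]
¬(((q ∧ (p ↔ q)) ↔ p) → p) = ¬True = False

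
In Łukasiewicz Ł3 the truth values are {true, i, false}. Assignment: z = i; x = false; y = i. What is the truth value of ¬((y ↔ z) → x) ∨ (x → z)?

y ↔ z = i ↔ i = true  [1 − |½−½|]
(y ↔ z) → x = true → false = false
¬((y ↔ z) → x) = ¬false = true
x → z = false → i = true
¬((y ↔ z) → x) ∨ (x → z) = true ∨ true = true

true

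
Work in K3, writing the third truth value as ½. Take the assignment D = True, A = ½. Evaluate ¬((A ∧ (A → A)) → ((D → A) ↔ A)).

A → A = ½ → ½ = ½  [¬½ ∨ ½]
A ∧ (A → A) = ½ ∧ ½ = ½
D → A = True → ½ = ½
(D → A) ↔ A = ½ ↔ ½ = ½
(A ∧ (A → A)) → ((D → A) ↔ A) = ½ → ½ = ½
¬((A ∧ (A → A)) → ((D → A) ↔ A)) = ¬½ = ½

½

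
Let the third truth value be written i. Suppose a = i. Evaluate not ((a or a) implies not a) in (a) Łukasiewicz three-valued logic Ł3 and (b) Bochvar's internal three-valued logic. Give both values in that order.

In Łukasiewicz three-valued logic Ł3: a or a = i or i = i
not a = not i = i
(a or a) implies not a = i implies i = ⊤  [min(1, 1−½+½)]
not ((a or a) implies not a) = not ⊤ = ⊥
In Bochvar's internal three-valued logic: a or a = i or i = i
not a = not i = i
(a or a) implies not a = i implies i = i  [any arg is the third value ⇒ result is the third value]
not ((a or a) implies not a) = not i = i
They differ because Łukasiewicz three-valued logic Ł3 and Bochvar's internal three-valued logic treat i differently under the binary connectives.

⊥; i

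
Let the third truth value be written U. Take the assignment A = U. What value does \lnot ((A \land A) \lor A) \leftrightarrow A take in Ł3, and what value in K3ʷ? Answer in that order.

In Ł3: A \land A = U \land U = U
(A \land A) \lor A = U \lor U = U
\lnot ((A \land A) \lor A) = \lnot U = U
\lnot ((A \land A) \lor A) \leftrightarrow A = U \leftrightarrow U = 1  [1 − |½−½|]
In K3ʷ: A \land A = U \land U = U
(A \land A) \lor A = U \lor U = U
\lnot ((A \land A) \lor A) = \lnot U = U
\lnot ((A \land A) \lor A) \leftrightarrow A = U \leftrightarrow U = U
They differ because Ł3 and K3ʷ treat U differently under the binary connectives.

1; U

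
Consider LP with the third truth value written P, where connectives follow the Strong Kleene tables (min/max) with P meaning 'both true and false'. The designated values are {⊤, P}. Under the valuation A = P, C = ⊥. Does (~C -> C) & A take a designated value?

~C = ~⊥ = ⊤
~C -> C = ⊤ -> ⊥ = ⊥
(~C -> C) & A = ⊥ & P = ⊥
⊥ ∉ {⊤, P}.

No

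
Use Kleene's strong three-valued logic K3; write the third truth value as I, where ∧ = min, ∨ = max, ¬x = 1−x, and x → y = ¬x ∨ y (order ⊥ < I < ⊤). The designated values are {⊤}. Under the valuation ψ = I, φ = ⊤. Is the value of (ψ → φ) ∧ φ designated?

ψ → φ = I → ⊤ = ⊤  [¬I ∨ ⊤]
(ψ → φ) ∧ φ = ⊤ ∧ ⊤ = ⊤
⊤ ∈ {⊤}.

Yes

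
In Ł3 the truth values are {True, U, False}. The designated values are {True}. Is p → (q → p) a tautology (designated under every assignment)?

Every assignment of p, q over {True, U, False} gives a value in {True}.
In particular, with p=U, q=U: p → (q → p) = True.

Yes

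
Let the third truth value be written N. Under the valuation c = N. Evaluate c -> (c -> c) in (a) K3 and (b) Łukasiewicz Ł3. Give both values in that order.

N; ⊤

In K3: c -> c = N -> N = N  [~N | N]
c -> (c -> c) = N -> N = N
In Łukasiewicz Ł3: c -> c = N -> N = ⊤
c -> (c -> c) = N -> ⊤ = ⊤
They differ because K3 and Łukasiewicz Ł3 treat N differently under implication.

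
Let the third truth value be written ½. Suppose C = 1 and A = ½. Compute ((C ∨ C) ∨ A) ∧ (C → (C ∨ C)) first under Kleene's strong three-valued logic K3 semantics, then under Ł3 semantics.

In Kleene's strong three-valued logic K3: C ∨ C = 1 ∨ 1 = 1
(C ∨ C) ∨ A = 1 ∨ ½ = 1
C ∨ C = 1 ∨ 1 = 1
C → (C ∨ C) = 1 → 1 = 1
((C ∨ C) ∨ A) ∧ (C → (C ∨ C)) = 1 ∧ 1 = 1
In Ł3: C ∨ C = 1 ∨ 1 = 1
(C ∨ C) ∨ A = 1 ∨ ½ = 1
C ∨ C = 1 ∨ 1 = 1
C → (C ∨ C) = 1 → 1 = 1
((C ∨ C) ∨ A) ∧ (C → (C ∨ C)) = 1 ∧ 1 = 1

1; 1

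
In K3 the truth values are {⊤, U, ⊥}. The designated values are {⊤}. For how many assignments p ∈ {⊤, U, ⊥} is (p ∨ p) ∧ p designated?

p=⊤: ⊤ ✓
p=U: U ·
p=⊥: ⊥ ·

1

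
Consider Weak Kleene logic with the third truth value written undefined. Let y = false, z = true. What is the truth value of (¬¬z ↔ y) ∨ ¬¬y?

¬z = ¬true = false
¬¬z = ¬false = true
¬¬z ↔ y = true ↔ false = false
¬y = ¬false = true
¬¬y = ¬true = false
(¬¬z ↔ y) ∨ ¬¬y = false ∨ false = false

false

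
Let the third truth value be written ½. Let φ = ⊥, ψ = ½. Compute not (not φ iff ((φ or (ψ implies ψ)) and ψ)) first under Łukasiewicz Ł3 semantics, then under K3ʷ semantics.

½; ½

In Łukasiewicz Ł3: not φ = not ⊥ = ⊤
ψ implies ψ = ½ implies ½ = ⊤  [min(1, 1−½+½)]
φ or (ψ implies ψ) = ⊥ or ⊤ = ⊤
(φ or (ψ implies ψ)) and ψ = ⊤ and ½ = ½
not φ iff ((φ or (ψ implies ψ)) and ψ) = ⊤ iff ½ = ½
not (not φ iff ((φ or (ψ implies ψ)) and ψ)) = not ½ = ½
In K3ʷ: not φ = not ⊥ = ⊤
ψ implies ψ = ½ implies ½ = ½  [any arg is the third value ⇒ result is the third value]
φ or (ψ implies ψ) = ⊥ or ½ = ½
(φ or (ψ implies ψ)) and ψ = ½ and ½ = ½
not φ iff ((φ or (ψ implies ψ)) and ψ) = ⊤ iff ½ = ½
not (not φ iff ((φ or (ψ implies ψ)) and ψ)) = not ½ = ½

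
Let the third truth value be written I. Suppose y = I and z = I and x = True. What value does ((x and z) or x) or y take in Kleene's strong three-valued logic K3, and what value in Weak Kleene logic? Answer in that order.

In Kleene's strong three-valued logic K3: x and z = True and I = I
(x and z) or x = I or True = True
((x and z) or x) or y = True or I = True
In Weak Kleene logic: x and z = True and I = I
(x and z) or x = I or True = I
((x and z) or x) or y = I or I = I
They differ because Kleene's strong three-valued logic K3 and Weak Kleene logic treat I differently under the binary connectives.

True; I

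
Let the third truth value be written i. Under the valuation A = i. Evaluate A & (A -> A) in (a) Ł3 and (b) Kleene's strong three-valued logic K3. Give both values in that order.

i; i

In Ł3: A -> A = i -> i = ⊤  [min(1, 1−½+½)]
A & (A -> A) = i & ⊤ = i
In Kleene's strong three-valued logic K3: A -> A = i -> i = i  [~i | i]
A & (A -> A) = i & i = i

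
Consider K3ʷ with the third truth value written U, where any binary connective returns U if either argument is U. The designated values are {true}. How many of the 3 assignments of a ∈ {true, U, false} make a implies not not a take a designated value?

a=true: true ✓
a=U: U ·
a=false: true ✓

2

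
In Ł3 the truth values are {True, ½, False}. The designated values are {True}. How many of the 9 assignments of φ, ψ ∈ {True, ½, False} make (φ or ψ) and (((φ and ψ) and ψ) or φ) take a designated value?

3

Designated under: (φ=True, ψ=True); (φ=True, ψ=½); (φ=True, ψ=False).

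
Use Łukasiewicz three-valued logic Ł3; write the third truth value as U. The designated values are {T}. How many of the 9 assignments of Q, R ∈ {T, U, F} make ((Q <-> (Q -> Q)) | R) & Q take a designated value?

Designated under: (Q=T, R=T); (Q=T, R=U); (Q=T, R=F).

3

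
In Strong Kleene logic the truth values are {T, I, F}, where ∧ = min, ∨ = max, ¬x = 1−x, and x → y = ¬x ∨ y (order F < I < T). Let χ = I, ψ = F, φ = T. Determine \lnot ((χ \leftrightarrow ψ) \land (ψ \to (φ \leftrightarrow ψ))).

χ \leftrightarrow ψ = I \leftrightarrow F = I
φ \leftrightarrow ψ = T \leftrightarrow F = F
ψ \to (φ \leftrightarrow ψ) = F \to F = T
(χ \leftrightarrow ψ) \land (ψ \to (φ \leftrightarrow ψ)) = I \land T = I
\lnot ((χ \leftrightarrow ψ) \land (ψ \to (φ \leftrightarrow ψ))) = \lnot I = I

I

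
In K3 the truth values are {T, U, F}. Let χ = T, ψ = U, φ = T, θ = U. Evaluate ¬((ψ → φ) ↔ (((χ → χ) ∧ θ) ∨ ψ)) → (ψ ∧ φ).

ψ → φ = U → T = T  [¬U ∨ T]
χ → χ = T → T = T
(χ → χ) ∧ θ = T ∧ U = U
((χ → χ) ∧ θ) ∨ ψ = U ∨ U = U
(ψ → φ) ↔ (((χ → χ) ∧ θ) ∨ ψ) = T ↔ U = U
¬((ψ → φ) ↔ (((χ → χ) ∧ θ) ∨ ψ)) = ¬U = U
ψ ∧ φ = U ∧ T = U
¬((ψ → φ) ↔ (((χ → χ) ∧ θ) ∨ ψ)) → (ψ ∧ φ) = U → U = U

U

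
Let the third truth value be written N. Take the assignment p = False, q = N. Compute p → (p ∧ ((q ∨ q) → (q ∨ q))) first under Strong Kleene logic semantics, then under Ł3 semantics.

In Strong Kleene logic: q ∨ q = N ∨ N = N
q ∨ q = N ∨ N = N
(q ∨ q) → (q ∨ q) = N → N = N  [¬N ∨ N]
p ∧ ((q ∨ q) → (q ∨ q)) = False ∧ N = False
p → (p ∧ ((q ∨ q) → (q ∨ q))) = False → False = True
In Ł3: q ∨ q = N ∨ N = N
q ∨ q = N ∨ N = N
(q ∨ q) → (q ∨ q) = N → N = True  [min(1, 1−½+½)]
p ∧ ((q ∨ q) → (q ∨ q)) = False ∧ True = False
p → (p ∧ ((q ∨ q) → (q ∨ q))) = False → False = True

True; True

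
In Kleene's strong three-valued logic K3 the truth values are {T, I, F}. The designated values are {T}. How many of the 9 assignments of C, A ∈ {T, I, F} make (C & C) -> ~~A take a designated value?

5

Of the 9 assignments, 5 give a value in {T}.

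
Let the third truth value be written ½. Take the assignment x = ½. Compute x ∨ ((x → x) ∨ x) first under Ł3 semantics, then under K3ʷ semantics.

In Ł3: x → x = ½ → ½ = 1  [min(1, 1−½+½)]
(x → x) ∨ x = 1 ∨ ½ = 1
x ∨ ((x → x) ∨ x) = ½ ∨ 1 = 1
In K3ʷ: x → x = ½ → ½ = ½  [any arg is the third value ⇒ result is the third value]
(x → x) ∨ x = ½ ∨ ½ = ½
x ∨ ((x → x) ∨ x) = ½ ∨ ½ = ½
They differ because Ł3 and K3ʷ treat ½ differently under the binary connectives.

1; ½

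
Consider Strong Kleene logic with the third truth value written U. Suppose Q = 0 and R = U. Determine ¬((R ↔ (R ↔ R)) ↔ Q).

U

R ↔ R = U ↔ U = U
R ↔ (R ↔ R) = U ↔ U = U
(R ↔ (R ↔ R)) ↔ Q = U ↔ 0 = U
¬((R ↔ (R ↔ R)) ↔ Q) = ¬U = U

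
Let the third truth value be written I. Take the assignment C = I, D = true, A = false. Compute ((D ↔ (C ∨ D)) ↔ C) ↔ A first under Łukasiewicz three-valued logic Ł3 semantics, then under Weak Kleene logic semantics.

In Łukasiewicz three-valued logic Ł3: C ∨ D = I ∨ true = true
D ↔ (C ∨ D) = true ↔ true = true
(D ↔ (C ∨ D)) ↔ C = true ↔ I = I  [1 − |1−½|]
((D ↔ (C ∨ D)) ↔ C) ↔ A = I ↔ false = I
In Weak Kleene logic: C ∨ D = I ∨ true = I
D ↔ (C ∨ D) = true ↔ I = I
(D ↔ (C ∨ D)) ↔ C = I ↔ I = I
((D ↔ (C ∨ D)) ↔ C) ↔ A = I ↔ false = I

I; I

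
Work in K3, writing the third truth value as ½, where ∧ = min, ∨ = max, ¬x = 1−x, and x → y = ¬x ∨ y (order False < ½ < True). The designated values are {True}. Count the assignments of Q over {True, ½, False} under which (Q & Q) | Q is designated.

1

Q=True: True ✓
Q=½: ½ ·
Q=False: False ·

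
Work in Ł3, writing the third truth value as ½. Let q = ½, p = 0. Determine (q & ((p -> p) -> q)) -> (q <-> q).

1

p -> p = 0 -> 0 = 1
(p -> p) -> q = 1 -> ½ = ½  [min(1, 1−1+½)]
q & ((p -> p) -> q) = ½ & ½ = ½
q <-> q = ½ <-> ½ = 1
(q & ((p -> p) -> q)) -> (q <-> q) = ½ -> 1 = 1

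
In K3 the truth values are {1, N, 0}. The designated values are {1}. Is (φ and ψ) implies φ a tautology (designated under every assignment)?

No

Countermodel: φ=N, ψ=1 gives N, which is not designated.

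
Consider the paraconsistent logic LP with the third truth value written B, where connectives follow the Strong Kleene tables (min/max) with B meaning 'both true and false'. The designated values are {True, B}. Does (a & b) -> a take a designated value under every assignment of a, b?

Every assignment of a, b over {True, B, False} gives a value in {True, B}.
In particular, with a=B, b=B: (a & b) -> a = B.

Yes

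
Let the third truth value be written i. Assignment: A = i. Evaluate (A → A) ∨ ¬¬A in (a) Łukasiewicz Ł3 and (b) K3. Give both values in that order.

In Łukasiewicz Ł3: A → A = i → i = 1
¬A = ¬i = i
¬¬A = ¬i = i
(A → A) ∨ ¬¬A = 1 ∨ i = 1
In K3: A → A = i → i = i  [¬i ∨ i]
¬A = ¬i = i
¬¬A = ¬i = i
(A → A) ∨ ¬¬A = i ∨ i = i
They differ because Łukasiewicz Ł3 and K3 treat i differently under implication.

1; i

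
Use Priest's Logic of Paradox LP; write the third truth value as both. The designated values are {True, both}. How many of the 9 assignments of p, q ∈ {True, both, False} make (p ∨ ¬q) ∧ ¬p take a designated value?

Of the 9 assignments, 5 give a value in {True, both}.

5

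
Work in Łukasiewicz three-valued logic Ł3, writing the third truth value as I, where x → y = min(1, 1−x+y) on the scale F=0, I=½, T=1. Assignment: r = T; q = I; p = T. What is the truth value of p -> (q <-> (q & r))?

T

q & r = I & T = I
q <-> (q & r) = I <-> I = T  [1 − |½−½|]
p -> (q <-> (q & r)) = T -> T = T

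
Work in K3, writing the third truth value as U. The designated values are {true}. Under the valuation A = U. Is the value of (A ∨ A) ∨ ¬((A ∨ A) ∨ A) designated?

A ∨ A = U ∨ U = U
A ∨ A = U ∨ U = U
(A ∨ A) ∨ A = U ∨ U = U
¬((A ∨ A) ∨ A) = ¬U = U
(A ∨ A) ∨ ¬((A ∨ A) ∨ A) = U ∨ U = U
U ∉ {true}.

No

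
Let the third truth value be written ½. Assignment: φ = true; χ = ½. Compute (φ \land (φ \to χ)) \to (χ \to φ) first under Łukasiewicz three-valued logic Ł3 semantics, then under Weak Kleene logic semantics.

true; ½

In Łukasiewicz three-valued logic Ł3: φ \to χ = true \to ½ = ½  [min(1, 1−1+½)]
φ \land (φ \to χ) = true \land ½ = ½
χ \to φ = ½ \to true = true
(φ \land (φ \to χ)) \to (χ \to φ) = ½ \to true = true
In Weak Kleene logic: φ \to χ = true \to ½ = ½  [any arg is the third value ⇒ result is the third value]
φ \land (φ \to χ) = true \land ½ = ½
χ \to φ = ½ \to true = ½
(φ \land (φ \to χ)) \to (χ \to φ) = ½ \to ½ = ½
They differ because Łukasiewicz three-valued logic Ł3 and Weak Kleene logic treat ½ differently under the binary connectives.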